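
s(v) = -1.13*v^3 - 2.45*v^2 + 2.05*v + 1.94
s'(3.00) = -43.16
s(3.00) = -44.47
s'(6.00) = -149.39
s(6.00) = -318.04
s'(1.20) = -8.71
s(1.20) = -1.08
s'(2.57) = -32.93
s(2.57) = -28.15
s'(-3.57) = -23.66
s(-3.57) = 14.81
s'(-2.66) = -8.90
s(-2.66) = 0.42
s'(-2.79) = -10.67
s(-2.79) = 1.69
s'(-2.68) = -9.17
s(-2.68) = 0.60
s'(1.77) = -17.24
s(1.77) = -8.37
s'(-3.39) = -20.30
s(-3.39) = 10.86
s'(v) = -3.39*v^2 - 4.9*v + 2.05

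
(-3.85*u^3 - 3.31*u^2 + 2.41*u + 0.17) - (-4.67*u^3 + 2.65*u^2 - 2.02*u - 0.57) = 0.82*u^3 - 5.96*u^2 + 4.43*u + 0.74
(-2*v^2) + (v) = -2*v^2 + v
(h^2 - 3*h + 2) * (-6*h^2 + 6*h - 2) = -6*h^4 + 24*h^3 - 32*h^2 + 18*h - 4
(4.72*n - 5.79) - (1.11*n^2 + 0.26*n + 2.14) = -1.11*n^2 + 4.46*n - 7.93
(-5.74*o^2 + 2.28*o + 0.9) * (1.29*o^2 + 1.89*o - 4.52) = -7.4046*o^4 - 7.9074*o^3 + 31.415*o^2 - 8.6046*o - 4.068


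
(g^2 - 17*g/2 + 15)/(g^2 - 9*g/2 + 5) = (g - 6)/(g - 2)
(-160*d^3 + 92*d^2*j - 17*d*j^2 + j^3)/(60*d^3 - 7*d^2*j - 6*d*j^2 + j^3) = (-8*d + j)/(3*d + j)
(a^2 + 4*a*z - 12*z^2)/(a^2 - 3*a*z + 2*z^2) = (-a - 6*z)/(-a + z)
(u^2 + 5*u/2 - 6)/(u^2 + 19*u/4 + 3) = 2*(2*u - 3)/(4*u + 3)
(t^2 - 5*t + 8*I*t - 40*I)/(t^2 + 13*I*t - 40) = (t - 5)/(t + 5*I)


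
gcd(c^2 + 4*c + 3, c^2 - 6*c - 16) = 1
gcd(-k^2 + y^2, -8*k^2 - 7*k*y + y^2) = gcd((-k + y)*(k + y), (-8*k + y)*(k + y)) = k + y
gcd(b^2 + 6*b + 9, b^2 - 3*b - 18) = b + 3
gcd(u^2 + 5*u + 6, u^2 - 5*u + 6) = 1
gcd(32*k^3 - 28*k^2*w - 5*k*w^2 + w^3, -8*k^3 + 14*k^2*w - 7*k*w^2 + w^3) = -k + w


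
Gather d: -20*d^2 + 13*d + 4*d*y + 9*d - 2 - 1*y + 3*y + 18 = -20*d^2 + d*(4*y + 22) + 2*y + 16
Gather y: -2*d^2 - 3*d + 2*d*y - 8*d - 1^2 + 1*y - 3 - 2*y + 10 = -2*d^2 - 11*d + y*(2*d - 1) + 6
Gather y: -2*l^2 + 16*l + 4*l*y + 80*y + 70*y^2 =-2*l^2 + 16*l + 70*y^2 + y*(4*l + 80)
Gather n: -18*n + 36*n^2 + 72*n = 36*n^2 + 54*n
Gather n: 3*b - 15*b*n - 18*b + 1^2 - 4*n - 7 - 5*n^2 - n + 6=-15*b - 5*n^2 + n*(-15*b - 5)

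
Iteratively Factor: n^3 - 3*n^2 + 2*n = (n - 1)*(n^2 - 2*n) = n*(n - 1)*(n - 2)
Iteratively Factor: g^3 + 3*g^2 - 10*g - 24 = (g + 2)*(g^2 + g - 12) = (g - 3)*(g + 2)*(g + 4)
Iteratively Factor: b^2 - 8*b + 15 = (b - 5)*(b - 3)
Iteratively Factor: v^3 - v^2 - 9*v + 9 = (v + 3)*(v^2 - 4*v + 3) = (v - 3)*(v + 3)*(v - 1)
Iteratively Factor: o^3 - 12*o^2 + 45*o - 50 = (o - 5)*(o^2 - 7*o + 10) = (o - 5)*(o - 2)*(o - 5)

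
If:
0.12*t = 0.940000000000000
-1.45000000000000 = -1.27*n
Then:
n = 1.14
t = 7.83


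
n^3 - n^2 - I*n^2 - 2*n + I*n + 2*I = (n - 2)*(n + 1)*(n - I)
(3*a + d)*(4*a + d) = 12*a^2 + 7*a*d + d^2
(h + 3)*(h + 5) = h^2 + 8*h + 15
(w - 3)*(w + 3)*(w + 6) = w^3 + 6*w^2 - 9*w - 54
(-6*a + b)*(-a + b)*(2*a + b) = 12*a^3 - 8*a^2*b - 5*a*b^2 + b^3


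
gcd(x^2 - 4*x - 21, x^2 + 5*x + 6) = x + 3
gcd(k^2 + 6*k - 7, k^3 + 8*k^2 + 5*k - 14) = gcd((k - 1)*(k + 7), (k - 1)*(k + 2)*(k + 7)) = k^2 + 6*k - 7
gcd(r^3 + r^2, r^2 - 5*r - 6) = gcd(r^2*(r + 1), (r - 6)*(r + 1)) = r + 1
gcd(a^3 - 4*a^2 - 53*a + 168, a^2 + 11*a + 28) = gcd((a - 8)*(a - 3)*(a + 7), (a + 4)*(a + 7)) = a + 7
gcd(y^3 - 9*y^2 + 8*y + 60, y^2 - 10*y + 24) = y - 6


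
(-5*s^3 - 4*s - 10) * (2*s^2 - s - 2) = -10*s^5 + 5*s^4 + 2*s^3 - 16*s^2 + 18*s + 20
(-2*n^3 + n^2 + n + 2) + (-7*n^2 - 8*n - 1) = -2*n^3 - 6*n^2 - 7*n + 1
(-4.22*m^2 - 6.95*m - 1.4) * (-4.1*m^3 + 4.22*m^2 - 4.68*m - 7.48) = 17.302*m^5 + 10.6866*m^4 - 3.8394*m^3 + 58.1836*m^2 + 58.538*m + 10.472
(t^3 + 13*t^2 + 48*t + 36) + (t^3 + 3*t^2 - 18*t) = 2*t^3 + 16*t^2 + 30*t + 36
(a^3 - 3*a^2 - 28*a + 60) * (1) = a^3 - 3*a^2 - 28*a + 60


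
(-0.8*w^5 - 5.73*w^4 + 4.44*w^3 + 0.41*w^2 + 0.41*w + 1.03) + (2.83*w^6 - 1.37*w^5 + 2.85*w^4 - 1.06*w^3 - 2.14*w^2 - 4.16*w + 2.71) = 2.83*w^6 - 2.17*w^5 - 2.88*w^4 + 3.38*w^3 - 1.73*w^2 - 3.75*w + 3.74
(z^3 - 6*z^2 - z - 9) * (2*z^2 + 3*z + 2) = 2*z^5 - 9*z^4 - 18*z^3 - 33*z^2 - 29*z - 18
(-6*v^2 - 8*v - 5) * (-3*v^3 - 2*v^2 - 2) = 18*v^5 + 36*v^4 + 31*v^3 + 22*v^2 + 16*v + 10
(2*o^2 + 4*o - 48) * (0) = 0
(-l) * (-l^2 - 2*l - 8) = l^3 + 2*l^2 + 8*l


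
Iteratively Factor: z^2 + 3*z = (z + 3)*(z)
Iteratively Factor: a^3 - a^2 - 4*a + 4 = (a - 2)*(a^2 + a - 2) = (a - 2)*(a - 1)*(a + 2)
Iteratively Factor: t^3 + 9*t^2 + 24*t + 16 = (t + 4)*(t^2 + 5*t + 4) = (t + 4)^2*(t + 1)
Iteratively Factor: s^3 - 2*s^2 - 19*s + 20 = (s - 1)*(s^2 - s - 20) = (s - 1)*(s + 4)*(s - 5)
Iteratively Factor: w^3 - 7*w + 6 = (w - 1)*(w^2 + w - 6) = (w - 2)*(w - 1)*(w + 3)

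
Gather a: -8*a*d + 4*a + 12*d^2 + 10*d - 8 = a*(4 - 8*d) + 12*d^2 + 10*d - 8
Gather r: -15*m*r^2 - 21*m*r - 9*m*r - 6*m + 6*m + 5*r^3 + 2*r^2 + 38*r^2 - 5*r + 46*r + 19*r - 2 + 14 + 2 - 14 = 5*r^3 + r^2*(40 - 15*m) + r*(60 - 30*m)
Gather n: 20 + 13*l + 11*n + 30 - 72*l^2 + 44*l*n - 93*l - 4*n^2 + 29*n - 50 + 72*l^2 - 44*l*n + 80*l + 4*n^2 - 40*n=0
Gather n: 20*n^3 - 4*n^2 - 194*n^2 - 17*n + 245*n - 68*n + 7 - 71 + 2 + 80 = 20*n^3 - 198*n^2 + 160*n + 18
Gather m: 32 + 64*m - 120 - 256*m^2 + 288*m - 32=-256*m^2 + 352*m - 120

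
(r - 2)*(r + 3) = r^2 + r - 6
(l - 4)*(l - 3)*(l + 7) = l^3 - 37*l + 84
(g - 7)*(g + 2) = g^2 - 5*g - 14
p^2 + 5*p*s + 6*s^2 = (p + 2*s)*(p + 3*s)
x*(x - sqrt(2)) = x^2 - sqrt(2)*x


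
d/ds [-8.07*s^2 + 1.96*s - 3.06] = 1.96 - 16.14*s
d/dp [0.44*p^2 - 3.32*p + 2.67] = 0.88*p - 3.32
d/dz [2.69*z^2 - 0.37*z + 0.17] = 5.38*z - 0.37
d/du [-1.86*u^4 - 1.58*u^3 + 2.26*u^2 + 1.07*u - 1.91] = -7.44*u^3 - 4.74*u^2 + 4.52*u + 1.07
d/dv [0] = 0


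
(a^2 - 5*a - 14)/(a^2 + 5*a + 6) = (a - 7)/(a + 3)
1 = 1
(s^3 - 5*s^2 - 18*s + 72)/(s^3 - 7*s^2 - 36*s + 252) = (s^2 + s - 12)/(s^2 - s - 42)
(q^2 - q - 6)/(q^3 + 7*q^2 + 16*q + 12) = (q - 3)/(q^2 + 5*q + 6)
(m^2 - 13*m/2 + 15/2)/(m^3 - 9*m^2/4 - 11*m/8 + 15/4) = 4*(m - 5)/(4*m^2 - 3*m - 10)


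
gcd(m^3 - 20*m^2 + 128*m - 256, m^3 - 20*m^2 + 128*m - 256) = m^3 - 20*m^2 + 128*m - 256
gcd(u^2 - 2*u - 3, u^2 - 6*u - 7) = u + 1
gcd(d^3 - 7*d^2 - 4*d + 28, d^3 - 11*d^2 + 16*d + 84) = d^2 - 5*d - 14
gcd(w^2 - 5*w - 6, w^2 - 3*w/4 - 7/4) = w + 1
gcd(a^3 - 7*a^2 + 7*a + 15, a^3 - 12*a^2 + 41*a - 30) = a - 5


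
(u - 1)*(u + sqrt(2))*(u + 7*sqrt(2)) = u^3 - u^2 + 8*sqrt(2)*u^2 - 8*sqrt(2)*u + 14*u - 14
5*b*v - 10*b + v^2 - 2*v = (5*b + v)*(v - 2)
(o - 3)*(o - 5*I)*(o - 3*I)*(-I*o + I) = -I*o^4 - 8*o^3 + 4*I*o^3 + 32*o^2 + 12*I*o^2 - 24*o - 60*I*o + 45*I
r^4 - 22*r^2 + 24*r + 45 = (r - 3)^2*(r + 1)*(r + 5)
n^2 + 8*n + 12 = (n + 2)*(n + 6)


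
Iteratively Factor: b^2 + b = (b + 1)*(b)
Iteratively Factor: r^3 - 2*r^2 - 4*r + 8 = (r - 2)*(r^2 - 4) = (r - 2)^2*(r + 2)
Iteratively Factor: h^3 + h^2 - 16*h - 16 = (h + 4)*(h^2 - 3*h - 4) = (h + 1)*(h + 4)*(h - 4)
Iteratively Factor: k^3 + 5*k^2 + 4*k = (k + 4)*(k^2 + k) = (k + 1)*(k + 4)*(k)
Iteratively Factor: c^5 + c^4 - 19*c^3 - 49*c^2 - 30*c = (c - 5)*(c^4 + 6*c^3 + 11*c^2 + 6*c) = (c - 5)*(c + 1)*(c^3 + 5*c^2 + 6*c) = (c - 5)*(c + 1)*(c + 2)*(c^2 + 3*c) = (c - 5)*(c + 1)*(c + 2)*(c + 3)*(c)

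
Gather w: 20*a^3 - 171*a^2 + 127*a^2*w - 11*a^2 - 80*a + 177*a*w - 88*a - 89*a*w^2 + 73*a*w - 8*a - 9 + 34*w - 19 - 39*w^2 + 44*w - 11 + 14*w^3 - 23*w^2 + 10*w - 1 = 20*a^3 - 182*a^2 - 176*a + 14*w^3 + w^2*(-89*a - 62) + w*(127*a^2 + 250*a + 88) - 40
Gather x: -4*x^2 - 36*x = -4*x^2 - 36*x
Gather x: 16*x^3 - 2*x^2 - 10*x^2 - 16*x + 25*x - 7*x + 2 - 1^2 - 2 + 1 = 16*x^3 - 12*x^2 + 2*x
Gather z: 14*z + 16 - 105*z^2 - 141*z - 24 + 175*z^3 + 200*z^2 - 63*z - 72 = 175*z^3 + 95*z^2 - 190*z - 80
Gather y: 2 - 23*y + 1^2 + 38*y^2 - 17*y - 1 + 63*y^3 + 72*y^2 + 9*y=63*y^3 + 110*y^2 - 31*y + 2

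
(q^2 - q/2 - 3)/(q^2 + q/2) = (2*q^2 - q - 6)/(q*(2*q + 1))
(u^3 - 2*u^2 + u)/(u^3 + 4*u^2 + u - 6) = u*(u - 1)/(u^2 + 5*u + 6)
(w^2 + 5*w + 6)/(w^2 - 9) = (w + 2)/(w - 3)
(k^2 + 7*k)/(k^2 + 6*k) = (k + 7)/(k + 6)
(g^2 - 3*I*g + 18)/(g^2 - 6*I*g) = (g + 3*I)/g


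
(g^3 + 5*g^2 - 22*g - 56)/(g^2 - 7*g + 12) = (g^2 + 9*g + 14)/(g - 3)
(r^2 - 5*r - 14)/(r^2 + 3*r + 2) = (r - 7)/(r + 1)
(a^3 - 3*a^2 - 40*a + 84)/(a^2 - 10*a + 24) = (a^3 - 3*a^2 - 40*a + 84)/(a^2 - 10*a + 24)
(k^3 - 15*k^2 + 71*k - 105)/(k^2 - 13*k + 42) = (k^2 - 8*k + 15)/(k - 6)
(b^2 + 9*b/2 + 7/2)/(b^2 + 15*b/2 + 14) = (b + 1)/(b + 4)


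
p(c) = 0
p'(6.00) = 0.00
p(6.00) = 0.00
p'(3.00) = 0.00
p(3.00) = 0.00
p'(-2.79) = 0.00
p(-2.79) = 0.00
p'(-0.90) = 0.00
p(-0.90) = 0.00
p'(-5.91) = 0.00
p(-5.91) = 0.00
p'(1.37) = 0.00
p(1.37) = 0.00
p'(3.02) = 0.00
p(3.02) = 0.00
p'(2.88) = 0.00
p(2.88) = 0.00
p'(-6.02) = 0.00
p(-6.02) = 0.00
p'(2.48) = 0.00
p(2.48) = 0.00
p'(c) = 0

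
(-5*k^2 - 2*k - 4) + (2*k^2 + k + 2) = -3*k^2 - k - 2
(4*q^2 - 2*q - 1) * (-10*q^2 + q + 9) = -40*q^4 + 24*q^3 + 44*q^2 - 19*q - 9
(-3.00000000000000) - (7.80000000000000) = -10.8000000000000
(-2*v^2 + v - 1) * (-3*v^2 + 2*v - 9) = 6*v^4 - 7*v^3 + 23*v^2 - 11*v + 9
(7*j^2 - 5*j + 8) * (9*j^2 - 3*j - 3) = 63*j^4 - 66*j^3 + 66*j^2 - 9*j - 24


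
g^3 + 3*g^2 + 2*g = g*(g + 1)*(g + 2)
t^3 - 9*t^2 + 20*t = t*(t - 5)*(t - 4)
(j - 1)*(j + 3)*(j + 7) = j^3 + 9*j^2 + 11*j - 21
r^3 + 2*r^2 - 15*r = r*(r - 3)*(r + 5)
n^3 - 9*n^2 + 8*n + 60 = (n - 6)*(n - 5)*(n + 2)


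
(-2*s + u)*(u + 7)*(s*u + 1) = -2*s^2*u^2 - 14*s^2*u + s*u^3 + 7*s*u^2 - 2*s*u - 14*s + u^2 + 7*u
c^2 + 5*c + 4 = (c + 1)*(c + 4)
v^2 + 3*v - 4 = (v - 1)*(v + 4)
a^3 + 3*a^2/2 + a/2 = a*(a + 1/2)*(a + 1)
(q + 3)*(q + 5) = q^2 + 8*q + 15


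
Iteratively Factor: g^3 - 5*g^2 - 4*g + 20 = (g - 5)*(g^2 - 4) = (g - 5)*(g + 2)*(g - 2)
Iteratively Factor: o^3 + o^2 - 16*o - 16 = (o + 1)*(o^2 - 16) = (o + 1)*(o + 4)*(o - 4)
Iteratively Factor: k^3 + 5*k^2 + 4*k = (k)*(k^2 + 5*k + 4) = k*(k + 4)*(k + 1)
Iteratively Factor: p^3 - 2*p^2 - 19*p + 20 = (p + 4)*(p^2 - 6*p + 5) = (p - 1)*(p + 4)*(p - 5)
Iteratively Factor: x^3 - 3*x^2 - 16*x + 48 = (x + 4)*(x^2 - 7*x + 12) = (x - 4)*(x + 4)*(x - 3)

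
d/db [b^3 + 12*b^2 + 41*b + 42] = 3*b^2 + 24*b + 41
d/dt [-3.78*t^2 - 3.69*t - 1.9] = -7.56*t - 3.69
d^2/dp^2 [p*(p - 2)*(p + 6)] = 6*p + 8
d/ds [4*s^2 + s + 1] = 8*s + 1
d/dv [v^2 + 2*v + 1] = 2*v + 2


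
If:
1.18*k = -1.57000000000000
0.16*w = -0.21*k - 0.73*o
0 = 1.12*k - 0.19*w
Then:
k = -1.33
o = 2.10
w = -7.84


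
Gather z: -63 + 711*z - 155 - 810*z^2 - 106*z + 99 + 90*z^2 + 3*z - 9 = -720*z^2 + 608*z - 128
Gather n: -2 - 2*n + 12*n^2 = 12*n^2 - 2*n - 2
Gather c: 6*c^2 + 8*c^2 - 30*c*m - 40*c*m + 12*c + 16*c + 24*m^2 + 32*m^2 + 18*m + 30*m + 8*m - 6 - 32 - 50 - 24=14*c^2 + c*(28 - 70*m) + 56*m^2 + 56*m - 112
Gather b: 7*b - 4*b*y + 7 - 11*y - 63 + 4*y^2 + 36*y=b*(7 - 4*y) + 4*y^2 + 25*y - 56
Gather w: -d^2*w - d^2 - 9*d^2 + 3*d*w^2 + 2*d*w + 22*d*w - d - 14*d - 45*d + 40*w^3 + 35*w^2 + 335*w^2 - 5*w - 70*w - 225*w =-10*d^2 - 60*d + 40*w^3 + w^2*(3*d + 370) + w*(-d^2 + 24*d - 300)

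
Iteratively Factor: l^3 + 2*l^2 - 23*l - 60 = (l - 5)*(l^2 + 7*l + 12) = (l - 5)*(l + 4)*(l + 3)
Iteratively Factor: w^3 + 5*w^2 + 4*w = (w)*(w^2 + 5*w + 4) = w*(w + 4)*(w + 1)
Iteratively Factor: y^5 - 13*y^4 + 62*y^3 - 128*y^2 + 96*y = (y - 3)*(y^4 - 10*y^3 + 32*y^2 - 32*y) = y*(y - 3)*(y^3 - 10*y^2 + 32*y - 32) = y*(y - 4)*(y - 3)*(y^2 - 6*y + 8) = y*(y - 4)*(y - 3)*(y - 2)*(y - 4)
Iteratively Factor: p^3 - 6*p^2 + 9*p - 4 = (p - 1)*(p^2 - 5*p + 4) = (p - 1)^2*(p - 4)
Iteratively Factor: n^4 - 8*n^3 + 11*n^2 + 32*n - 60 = (n - 5)*(n^3 - 3*n^2 - 4*n + 12) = (n - 5)*(n - 2)*(n^2 - n - 6) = (n - 5)*(n - 2)*(n + 2)*(n - 3)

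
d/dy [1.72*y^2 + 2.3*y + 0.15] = 3.44*y + 2.3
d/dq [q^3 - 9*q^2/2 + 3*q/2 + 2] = 3*q^2 - 9*q + 3/2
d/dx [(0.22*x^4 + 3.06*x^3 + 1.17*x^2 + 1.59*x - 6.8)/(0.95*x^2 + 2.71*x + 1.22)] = (0.418*x^5 + 4.6956*x^4 + 17.6588*x^3 + 12.8598*x^2 + 15.7748*x + 20.3678)/(0.9025*x^4 + 5.149*x^3 + 9.6621*x^2 + 6.6124*x + 1.4884)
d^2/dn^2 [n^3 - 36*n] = 6*n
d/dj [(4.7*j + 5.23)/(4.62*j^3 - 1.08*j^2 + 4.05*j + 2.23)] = (-43.428*j^3 - 67.4118*j^2 + 11.2968*j - 10.7005)/(21.3444*j^6 - 9.9792*j^5 + 38.5884*j^4 + 11.8572*j^3 + 11.5857*j^2 + 18.063*j + 4.9729)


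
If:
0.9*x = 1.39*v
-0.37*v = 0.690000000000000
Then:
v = -1.86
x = -2.88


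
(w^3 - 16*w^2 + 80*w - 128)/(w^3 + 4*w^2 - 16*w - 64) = (w^2 - 12*w + 32)/(w^2 + 8*w + 16)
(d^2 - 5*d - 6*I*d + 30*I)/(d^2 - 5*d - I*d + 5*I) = (d - 6*I)/(d - I)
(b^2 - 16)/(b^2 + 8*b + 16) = (b - 4)/(b + 4)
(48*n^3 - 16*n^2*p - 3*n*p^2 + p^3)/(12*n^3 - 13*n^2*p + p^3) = (-4*n + p)/(-n + p)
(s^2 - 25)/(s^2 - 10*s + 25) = (s + 5)/(s - 5)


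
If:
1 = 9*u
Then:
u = 1/9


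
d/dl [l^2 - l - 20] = 2*l - 1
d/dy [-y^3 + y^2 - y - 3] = -3*y^2 + 2*y - 1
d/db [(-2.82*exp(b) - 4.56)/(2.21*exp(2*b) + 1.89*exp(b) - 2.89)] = (6.2322*exp(2*b) + 20.1552*exp(b) + 16.7682)*exp(b)/(4.8841*exp(4*b) + 8.3538*exp(3*b) - 9.2017*exp(2*b) - 10.9242*exp(b) + 8.3521)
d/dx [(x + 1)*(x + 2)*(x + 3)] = 3*x^2 + 12*x + 11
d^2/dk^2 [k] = 0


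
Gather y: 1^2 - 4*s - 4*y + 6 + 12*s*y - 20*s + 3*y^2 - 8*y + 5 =-24*s + 3*y^2 + y*(12*s - 12) + 12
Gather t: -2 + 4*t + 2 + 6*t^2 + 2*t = 6*t^2 + 6*t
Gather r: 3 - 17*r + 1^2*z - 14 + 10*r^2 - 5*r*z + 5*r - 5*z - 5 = 10*r^2 + r*(-5*z - 12) - 4*z - 16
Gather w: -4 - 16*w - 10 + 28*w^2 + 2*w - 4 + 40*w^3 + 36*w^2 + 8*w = 40*w^3 + 64*w^2 - 6*w - 18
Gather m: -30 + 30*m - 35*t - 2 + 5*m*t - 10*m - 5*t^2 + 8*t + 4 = m*(5*t + 20) - 5*t^2 - 27*t - 28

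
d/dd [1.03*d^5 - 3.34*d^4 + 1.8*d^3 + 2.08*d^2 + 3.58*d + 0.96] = 5.15*d^4 - 13.36*d^3 + 5.4*d^2 + 4.16*d + 3.58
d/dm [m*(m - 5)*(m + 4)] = 3*m^2 - 2*m - 20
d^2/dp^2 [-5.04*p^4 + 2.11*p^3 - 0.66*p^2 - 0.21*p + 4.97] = -60.48*p^2 + 12.66*p - 1.32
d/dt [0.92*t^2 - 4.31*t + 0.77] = 1.84*t - 4.31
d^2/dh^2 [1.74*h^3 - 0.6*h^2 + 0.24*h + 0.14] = 10.44*h - 1.2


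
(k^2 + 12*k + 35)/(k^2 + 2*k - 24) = (k^2 + 12*k + 35)/(k^2 + 2*k - 24)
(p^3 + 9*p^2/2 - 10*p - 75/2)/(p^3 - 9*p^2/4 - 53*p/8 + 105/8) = 4*(p + 5)/(4*p - 7)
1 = 1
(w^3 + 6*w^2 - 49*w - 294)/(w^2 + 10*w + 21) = (w^2 - w - 42)/(w + 3)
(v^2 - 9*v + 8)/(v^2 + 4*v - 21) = (v^2 - 9*v + 8)/(v^2 + 4*v - 21)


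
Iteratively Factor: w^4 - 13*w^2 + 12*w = (w - 3)*(w^3 + 3*w^2 - 4*w) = (w - 3)*(w + 4)*(w^2 - w) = (w - 3)*(w - 1)*(w + 4)*(w)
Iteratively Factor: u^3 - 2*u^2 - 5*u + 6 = (u - 3)*(u^2 + u - 2) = (u - 3)*(u - 1)*(u + 2)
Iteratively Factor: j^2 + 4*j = (j)*(j + 4)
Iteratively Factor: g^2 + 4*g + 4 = (g + 2)*(g + 2)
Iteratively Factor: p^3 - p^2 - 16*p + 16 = (p + 4)*(p^2 - 5*p + 4) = (p - 4)*(p + 4)*(p - 1)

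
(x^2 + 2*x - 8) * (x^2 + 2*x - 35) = x^4 + 4*x^3 - 39*x^2 - 86*x + 280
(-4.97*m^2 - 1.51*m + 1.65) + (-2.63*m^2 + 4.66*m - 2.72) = -7.6*m^2 + 3.15*m - 1.07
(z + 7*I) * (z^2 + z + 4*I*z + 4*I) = z^3 + z^2 + 11*I*z^2 - 28*z + 11*I*z - 28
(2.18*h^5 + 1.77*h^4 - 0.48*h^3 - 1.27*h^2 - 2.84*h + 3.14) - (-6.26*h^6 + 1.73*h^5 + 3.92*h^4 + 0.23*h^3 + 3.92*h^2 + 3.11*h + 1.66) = 6.26*h^6 + 0.45*h^5 - 2.15*h^4 - 0.71*h^3 - 5.19*h^2 - 5.95*h + 1.48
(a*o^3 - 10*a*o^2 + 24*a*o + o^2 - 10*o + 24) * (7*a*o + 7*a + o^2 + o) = 7*a^2*o^4 - 63*a^2*o^3 + 98*a^2*o^2 + 168*a^2*o + a*o^5 - 9*a*o^4 + 21*a*o^3 - 39*a*o^2 + 98*a*o + 168*a + o^4 - 9*o^3 + 14*o^2 + 24*o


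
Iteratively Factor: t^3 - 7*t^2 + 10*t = (t - 2)*(t^2 - 5*t) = t*(t - 2)*(t - 5)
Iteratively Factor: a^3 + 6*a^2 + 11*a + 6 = (a + 2)*(a^2 + 4*a + 3) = (a + 2)*(a + 3)*(a + 1)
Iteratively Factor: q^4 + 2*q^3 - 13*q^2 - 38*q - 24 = (q + 3)*(q^3 - q^2 - 10*q - 8) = (q + 1)*(q + 3)*(q^2 - 2*q - 8) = (q - 4)*(q + 1)*(q + 3)*(q + 2)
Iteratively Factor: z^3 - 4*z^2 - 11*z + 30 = (z + 3)*(z^2 - 7*z + 10) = (z - 2)*(z + 3)*(z - 5)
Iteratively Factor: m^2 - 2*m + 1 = (m - 1)*(m - 1)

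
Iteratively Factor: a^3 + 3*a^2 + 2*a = (a)*(a^2 + 3*a + 2) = a*(a + 1)*(a + 2)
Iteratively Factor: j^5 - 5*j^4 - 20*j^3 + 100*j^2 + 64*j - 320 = (j - 5)*(j^4 - 20*j^2 + 64) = (j - 5)*(j - 4)*(j^3 + 4*j^2 - 4*j - 16) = (j - 5)*(j - 4)*(j + 4)*(j^2 - 4) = (j - 5)*(j - 4)*(j - 2)*(j + 4)*(j + 2)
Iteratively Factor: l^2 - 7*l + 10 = (l - 5)*(l - 2)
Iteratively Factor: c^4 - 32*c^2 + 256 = (c + 4)*(c^3 - 4*c^2 - 16*c + 64) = (c - 4)*(c + 4)*(c^2 - 16) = (c - 4)^2*(c + 4)*(c + 4)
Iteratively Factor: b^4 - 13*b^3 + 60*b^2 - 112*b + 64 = (b - 4)*(b^3 - 9*b^2 + 24*b - 16) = (b - 4)^2*(b^2 - 5*b + 4) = (b - 4)^2*(b - 1)*(b - 4)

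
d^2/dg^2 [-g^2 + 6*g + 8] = -2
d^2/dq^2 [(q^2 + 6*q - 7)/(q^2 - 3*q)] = 6*(3*q^3 - 7*q^2 + 21*q - 21)/(q^3*(q^3 - 9*q^2 + 27*q - 27))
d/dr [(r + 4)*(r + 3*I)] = 2*r + 4 + 3*I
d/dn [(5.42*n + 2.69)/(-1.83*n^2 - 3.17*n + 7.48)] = (9.9186*n^2 + 9.8454*n + 49.0689)/(3.3489*n^4 + 11.6022*n^3 - 17.3279*n^2 - 47.4232*n + 55.9504)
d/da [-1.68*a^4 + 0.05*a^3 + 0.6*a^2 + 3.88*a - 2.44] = -6.72*a^3 + 0.15*a^2 + 1.2*a + 3.88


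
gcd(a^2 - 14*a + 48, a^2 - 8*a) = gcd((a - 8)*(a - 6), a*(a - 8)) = a - 8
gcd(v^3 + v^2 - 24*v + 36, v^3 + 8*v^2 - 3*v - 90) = v^2 + 3*v - 18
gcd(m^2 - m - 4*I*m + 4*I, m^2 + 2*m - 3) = m - 1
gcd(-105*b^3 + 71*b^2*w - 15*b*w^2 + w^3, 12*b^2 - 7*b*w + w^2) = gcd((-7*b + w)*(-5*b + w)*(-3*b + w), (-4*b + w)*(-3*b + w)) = -3*b + w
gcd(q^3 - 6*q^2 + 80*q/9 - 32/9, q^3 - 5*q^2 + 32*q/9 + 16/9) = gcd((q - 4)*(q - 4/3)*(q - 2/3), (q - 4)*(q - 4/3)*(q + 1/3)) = q^2 - 16*q/3 + 16/3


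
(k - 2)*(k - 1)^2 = k^3 - 4*k^2 + 5*k - 2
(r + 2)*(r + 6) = r^2 + 8*r + 12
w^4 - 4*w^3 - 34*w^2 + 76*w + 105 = (w - 7)*(w - 3)*(w + 1)*(w + 5)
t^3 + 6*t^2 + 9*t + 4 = (t + 1)^2*(t + 4)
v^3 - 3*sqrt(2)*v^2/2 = v^2*(v - 3*sqrt(2)/2)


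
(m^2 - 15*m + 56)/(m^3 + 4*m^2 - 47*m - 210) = (m - 8)/(m^2 + 11*m + 30)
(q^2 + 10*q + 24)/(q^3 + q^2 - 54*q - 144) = (q + 4)/(q^2 - 5*q - 24)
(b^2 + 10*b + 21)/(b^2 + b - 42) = (b + 3)/(b - 6)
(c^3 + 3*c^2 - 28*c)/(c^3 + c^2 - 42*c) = (c - 4)/(c - 6)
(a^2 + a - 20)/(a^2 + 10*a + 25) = (a - 4)/(a + 5)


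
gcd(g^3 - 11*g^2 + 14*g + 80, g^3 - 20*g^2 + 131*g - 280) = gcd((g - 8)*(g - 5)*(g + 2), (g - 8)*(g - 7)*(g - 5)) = g^2 - 13*g + 40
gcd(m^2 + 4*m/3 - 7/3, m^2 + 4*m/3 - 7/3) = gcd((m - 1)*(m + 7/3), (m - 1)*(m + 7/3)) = m^2 + 4*m/3 - 7/3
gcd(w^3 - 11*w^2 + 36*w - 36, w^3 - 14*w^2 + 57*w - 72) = w - 3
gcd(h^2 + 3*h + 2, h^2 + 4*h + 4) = h + 2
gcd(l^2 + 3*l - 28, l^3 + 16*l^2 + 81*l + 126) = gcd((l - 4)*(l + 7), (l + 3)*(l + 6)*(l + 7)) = l + 7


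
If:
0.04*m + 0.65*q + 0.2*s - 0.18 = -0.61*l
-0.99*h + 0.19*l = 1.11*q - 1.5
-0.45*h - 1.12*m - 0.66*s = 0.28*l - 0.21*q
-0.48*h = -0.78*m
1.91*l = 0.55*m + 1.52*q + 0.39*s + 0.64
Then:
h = 1.13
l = 0.46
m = 0.70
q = 0.42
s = -2.01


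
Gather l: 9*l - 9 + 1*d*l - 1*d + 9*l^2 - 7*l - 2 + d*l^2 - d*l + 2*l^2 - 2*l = -d + l^2*(d + 11) - 11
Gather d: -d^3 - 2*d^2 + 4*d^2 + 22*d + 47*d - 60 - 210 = -d^3 + 2*d^2 + 69*d - 270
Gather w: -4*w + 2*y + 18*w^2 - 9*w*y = 18*w^2 + w*(-9*y - 4) + 2*y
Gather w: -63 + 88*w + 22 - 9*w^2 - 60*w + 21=-9*w^2 + 28*w - 20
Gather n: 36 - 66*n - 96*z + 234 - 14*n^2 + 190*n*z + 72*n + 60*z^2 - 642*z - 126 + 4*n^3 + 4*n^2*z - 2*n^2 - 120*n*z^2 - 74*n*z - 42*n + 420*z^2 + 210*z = 4*n^3 + n^2*(4*z - 16) + n*(-120*z^2 + 116*z - 36) + 480*z^2 - 528*z + 144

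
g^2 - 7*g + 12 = (g - 4)*(g - 3)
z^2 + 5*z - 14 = (z - 2)*(z + 7)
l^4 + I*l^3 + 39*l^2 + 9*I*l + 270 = (l - 5*I)*(l - 3*I)*(l + 3*I)*(l + 6*I)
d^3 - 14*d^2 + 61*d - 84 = (d - 7)*(d - 4)*(d - 3)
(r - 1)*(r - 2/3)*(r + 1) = r^3 - 2*r^2/3 - r + 2/3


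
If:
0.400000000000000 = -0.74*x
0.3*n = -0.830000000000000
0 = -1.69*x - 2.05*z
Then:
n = -2.77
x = -0.54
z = 0.45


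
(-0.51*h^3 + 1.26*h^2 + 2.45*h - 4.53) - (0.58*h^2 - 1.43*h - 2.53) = -0.51*h^3 + 0.68*h^2 + 3.88*h - 2.0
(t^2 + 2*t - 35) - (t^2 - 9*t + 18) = 11*t - 53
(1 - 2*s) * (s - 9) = -2*s^2 + 19*s - 9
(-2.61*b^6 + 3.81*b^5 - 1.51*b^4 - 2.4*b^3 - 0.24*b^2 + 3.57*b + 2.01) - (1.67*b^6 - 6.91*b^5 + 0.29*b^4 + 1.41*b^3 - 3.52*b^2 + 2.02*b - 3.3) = -4.28*b^6 + 10.72*b^5 - 1.8*b^4 - 3.81*b^3 + 3.28*b^2 + 1.55*b + 5.31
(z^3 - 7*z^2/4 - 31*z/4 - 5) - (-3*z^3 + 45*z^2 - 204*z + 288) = 4*z^3 - 187*z^2/4 + 785*z/4 - 293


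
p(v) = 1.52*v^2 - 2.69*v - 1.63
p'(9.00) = 24.67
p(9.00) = 97.28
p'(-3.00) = -11.81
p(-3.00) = 20.12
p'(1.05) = 0.50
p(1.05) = -2.78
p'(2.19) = 3.97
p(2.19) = -0.23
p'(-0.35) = -3.75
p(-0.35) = -0.50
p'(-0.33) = -3.69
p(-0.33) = -0.58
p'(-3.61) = -13.66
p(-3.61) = 27.89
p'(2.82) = 5.88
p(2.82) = 2.87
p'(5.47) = 13.94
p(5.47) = 29.14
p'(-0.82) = -5.18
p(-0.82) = 1.60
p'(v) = 3.04*v - 2.69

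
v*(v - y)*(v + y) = v^3 - v*y^2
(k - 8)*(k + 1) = k^2 - 7*k - 8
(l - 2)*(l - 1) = l^2 - 3*l + 2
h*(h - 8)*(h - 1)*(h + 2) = h^4 - 7*h^3 - 10*h^2 + 16*h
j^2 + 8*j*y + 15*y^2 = (j + 3*y)*(j + 5*y)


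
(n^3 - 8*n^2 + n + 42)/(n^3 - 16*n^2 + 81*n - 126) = (n + 2)/(n - 6)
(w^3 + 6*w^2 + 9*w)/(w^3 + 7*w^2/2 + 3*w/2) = 2*(w + 3)/(2*w + 1)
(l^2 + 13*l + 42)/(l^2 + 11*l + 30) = (l + 7)/(l + 5)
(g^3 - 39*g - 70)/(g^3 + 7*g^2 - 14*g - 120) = (g^2 - 5*g - 14)/(g^2 + 2*g - 24)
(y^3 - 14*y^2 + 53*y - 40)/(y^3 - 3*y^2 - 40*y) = (y^2 - 6*y + 5)/(y*(y + 5))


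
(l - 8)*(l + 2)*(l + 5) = l^3 - l^2 - 46*l - 80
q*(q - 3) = q^2 - 3*q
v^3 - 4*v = v*(v - 2)*(v + 2)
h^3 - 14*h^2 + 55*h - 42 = (h - 7)*(h - 6)*(h - 1)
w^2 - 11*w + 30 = (w - 6)*(w - 5)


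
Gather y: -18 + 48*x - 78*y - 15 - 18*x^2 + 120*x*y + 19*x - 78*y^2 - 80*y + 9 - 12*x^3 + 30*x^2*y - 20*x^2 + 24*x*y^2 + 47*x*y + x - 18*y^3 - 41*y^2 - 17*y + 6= -12*x^3 - 38*x^2 + 68*x - 18*y^3 + y^2*(24*x - 119) + y*(30*x^2 + 167*x - 175) - 18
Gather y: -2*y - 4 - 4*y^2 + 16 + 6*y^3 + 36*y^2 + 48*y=6*y^3 + 32*y^2 + 46*y + 12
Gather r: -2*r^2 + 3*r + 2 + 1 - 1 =-2*r^2 + 3*r + 2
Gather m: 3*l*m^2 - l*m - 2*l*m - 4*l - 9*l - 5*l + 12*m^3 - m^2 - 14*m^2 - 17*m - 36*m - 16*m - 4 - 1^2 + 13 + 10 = -18*l + 12*m^3 + m^2*(3*l - 15) + m*(-3*l - 69) + 18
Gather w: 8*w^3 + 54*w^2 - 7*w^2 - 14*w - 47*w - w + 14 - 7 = 8*w^3 + 47*w^2 - 62*w + 7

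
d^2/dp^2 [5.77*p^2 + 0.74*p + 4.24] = 11.5400000000000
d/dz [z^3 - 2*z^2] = z*(3*z - 4)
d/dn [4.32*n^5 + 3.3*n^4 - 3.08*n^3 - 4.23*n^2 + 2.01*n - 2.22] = 21.6*n^4 + 13.2*n^3 - 9.24*n^2 - 8.46*n + 2.01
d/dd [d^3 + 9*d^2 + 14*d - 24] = 3*d^2 + 18*d + 14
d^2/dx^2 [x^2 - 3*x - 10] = 2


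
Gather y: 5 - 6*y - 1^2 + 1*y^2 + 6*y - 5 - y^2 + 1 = 0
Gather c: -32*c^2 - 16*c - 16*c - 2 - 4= -32*c^2 - 32*c - 6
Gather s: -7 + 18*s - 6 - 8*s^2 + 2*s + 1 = -8*s^2 + 20*s - 12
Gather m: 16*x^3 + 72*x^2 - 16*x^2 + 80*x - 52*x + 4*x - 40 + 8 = 16*x^3 + 56*x^2 + 32*x - 32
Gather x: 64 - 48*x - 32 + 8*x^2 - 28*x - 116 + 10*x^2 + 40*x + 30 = 18*x^2 - 36*x - 54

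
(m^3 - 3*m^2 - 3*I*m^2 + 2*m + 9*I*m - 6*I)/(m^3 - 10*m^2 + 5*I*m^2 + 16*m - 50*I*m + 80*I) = (m^2 - m*(1 + 3*I) + 3*I)/(m^2 + m*(-8 + 5*I) - 40*I)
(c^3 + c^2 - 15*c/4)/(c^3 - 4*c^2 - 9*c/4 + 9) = c*(2*c + 5)/(2*c^2 - 5*c - 12)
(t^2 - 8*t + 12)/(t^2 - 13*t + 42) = (t - 2)/(t - 7)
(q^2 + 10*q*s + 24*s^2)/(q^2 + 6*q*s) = (q + 4*s)/q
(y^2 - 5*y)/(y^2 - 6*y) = (y - 5)/(y - 6)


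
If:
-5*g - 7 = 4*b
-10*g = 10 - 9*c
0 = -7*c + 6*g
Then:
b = 119/32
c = -15/4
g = -35/8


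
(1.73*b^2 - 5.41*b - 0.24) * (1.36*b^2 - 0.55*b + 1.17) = 2.3528*b^4 - 8.3091*b^3 + 4.6732*b^2 - 6.1977*b - 0.2808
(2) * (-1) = -2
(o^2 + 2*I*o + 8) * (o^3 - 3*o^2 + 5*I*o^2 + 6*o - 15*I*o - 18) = o^5 - 3*o^4 + 7*I*o^4 + 4*o^3 - 21*I*o^3 - 12*o^2 + 52*I*o^2 + 48*o - 156*I*o - 144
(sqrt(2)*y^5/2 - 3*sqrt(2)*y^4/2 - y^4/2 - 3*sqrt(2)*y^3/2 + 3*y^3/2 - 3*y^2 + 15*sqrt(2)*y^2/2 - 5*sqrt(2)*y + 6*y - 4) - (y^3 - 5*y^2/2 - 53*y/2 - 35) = sqrt(2)*y^5/2 - 3*sqrt(2)*y^4/2 - y^4/2 - 3*sqrt(2)*y^3/2 + y^3/2 - y^2/2 + 15*sqrt(2)*y^2/2 - 5*sqrt(2)*y + 65*y/2 + 31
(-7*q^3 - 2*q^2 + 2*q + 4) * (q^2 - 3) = -7*q^5 - 2*q^4 + 23*q^3 + 10*q^2 - 6*q - 12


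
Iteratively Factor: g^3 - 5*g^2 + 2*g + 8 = (g + 1)*(g^2 - 6*g + 8) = (g - 2)*(g + 1)*(g - 4)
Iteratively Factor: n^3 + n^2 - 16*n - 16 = (n - 4)*(n^2 + 5*n + 4) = (n - 4)*(n + 1)*(n + 4)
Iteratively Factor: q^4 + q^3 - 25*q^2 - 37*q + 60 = (q - 1)*(q^3 + 2*q^2 - 23*q - 60) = (q - 5)*(q - 1)*(q^2 + 7*q + 12) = (q - 5)*(q - 1)*(q + 4)*(q + 3)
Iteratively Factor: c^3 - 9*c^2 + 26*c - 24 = (c - 4)*(c^2 - 5*c + 6) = (c - 4)*(c - 2)*(c - 3)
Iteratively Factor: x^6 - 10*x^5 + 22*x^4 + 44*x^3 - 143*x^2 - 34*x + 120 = (x - 1)*(x^5 - 9*x^4 + 13*x^3 + 57*x^2 - 86*x - 120) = (x - 4)*(x - 1)*(x^4 - 5*x^3 - 7*x^2 + 29*x + 30) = (x - 4)*(x - 1)*(x + 2)*(x^3 - 7*x^2 + 7*x + 15) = (x - 5)*(x - 4)*(x - 1)*(x + 2)*(x^2 - 2*x - 3) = (x - 5)*(x - 4)*(x - 3)*(x - 1)*(x + 2)*(x + 1)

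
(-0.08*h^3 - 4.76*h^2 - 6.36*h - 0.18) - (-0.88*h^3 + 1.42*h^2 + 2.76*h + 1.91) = 0.8*h^3 - 6.18*h^2 - 9.12*h - 2.09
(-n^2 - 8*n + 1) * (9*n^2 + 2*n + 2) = -9*n^4 - 74*n^3 - 9*n^2 - 14*n + 2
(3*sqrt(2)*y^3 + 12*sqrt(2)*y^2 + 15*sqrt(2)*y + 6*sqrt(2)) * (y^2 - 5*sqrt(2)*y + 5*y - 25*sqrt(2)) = 3*sqrt(2)*y^5 - 30*y^4 + 27*sqrt(2)*y^4 - 270*y^3 + 75*sqrt(2)*y^3 - 750*y^2 + 81*sqrt(2)*y^2 - 810*y + 30*sqrt(2)*y - 300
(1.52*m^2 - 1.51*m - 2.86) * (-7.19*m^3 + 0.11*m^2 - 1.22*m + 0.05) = -10.9288*m^5 + 11.0241*m^4 + 18.5429*m^3 + 1.6036*m^2 + 3.4137*m - 0.143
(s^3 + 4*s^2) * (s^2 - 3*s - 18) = s^5 + s^4 - 30*s^3 - 72*s^2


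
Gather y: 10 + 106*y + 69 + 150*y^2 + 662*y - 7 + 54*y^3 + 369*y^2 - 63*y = 54*y^3 + 519*y^2 + 705*y + 72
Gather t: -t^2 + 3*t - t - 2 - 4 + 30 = -t^2 + 2*t + 24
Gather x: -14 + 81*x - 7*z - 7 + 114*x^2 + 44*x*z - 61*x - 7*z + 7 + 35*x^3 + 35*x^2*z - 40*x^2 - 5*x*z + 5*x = 35*x^3 + x^2*(35*z + 74) + x*(39*z + 25) - 14*z - 14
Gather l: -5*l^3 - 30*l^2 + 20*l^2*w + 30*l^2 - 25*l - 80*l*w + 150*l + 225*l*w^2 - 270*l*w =-5*l^3 + 20*l^2*w + l*(225*w^2 - 350*w + 125)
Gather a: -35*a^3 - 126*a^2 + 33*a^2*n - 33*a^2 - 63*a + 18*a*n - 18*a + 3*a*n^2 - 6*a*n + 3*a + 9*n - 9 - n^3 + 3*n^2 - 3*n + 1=-35*a^3 + a^2*(33*n - 159) + a*(3*n^2 + 12*n - 78) - n^3 + 3*n^2 + 6*n - 8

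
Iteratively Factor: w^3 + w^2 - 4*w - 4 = (w + 1)*(w^2 - 4) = (w + 1)*(w + 2)*(w - 2)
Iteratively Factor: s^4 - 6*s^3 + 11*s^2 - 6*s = (s - 1)*(s^3 - 5*s^2 + 6*s) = (s - 2)*(s - 1)*(s^2 - 3*s) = (s - 3)*(s - 2)*(s - 1)*(s)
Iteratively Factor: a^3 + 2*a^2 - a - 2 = (a - 1)*(a^2 + 3*a + 2) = (a - 1)*(a + 1)*(a + 2)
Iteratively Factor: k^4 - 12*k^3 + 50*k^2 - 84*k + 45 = (k - 3)*(k^3 - 9*k^2 + 23*k - 15) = (k - 3)*(k - 1)*(k^2 - 8*k + 15) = (k - 3)^2*(k - 1)*(k - 5)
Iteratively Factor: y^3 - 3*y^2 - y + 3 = (y - 3)*(y^2 - 1) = (y - 3)*(y + 1)*(y - 1)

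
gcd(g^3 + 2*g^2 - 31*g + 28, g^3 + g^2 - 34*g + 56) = g^2 + 3*g - 28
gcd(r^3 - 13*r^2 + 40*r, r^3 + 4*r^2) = r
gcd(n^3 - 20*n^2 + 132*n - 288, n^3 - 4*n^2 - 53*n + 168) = n - 8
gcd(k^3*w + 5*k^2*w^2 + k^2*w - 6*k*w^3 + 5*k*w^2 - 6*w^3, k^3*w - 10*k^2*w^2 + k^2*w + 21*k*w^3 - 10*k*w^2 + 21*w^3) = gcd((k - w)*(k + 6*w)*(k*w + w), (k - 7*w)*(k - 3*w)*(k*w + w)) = k*w + w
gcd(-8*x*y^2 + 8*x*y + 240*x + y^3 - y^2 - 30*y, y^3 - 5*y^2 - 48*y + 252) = y - 6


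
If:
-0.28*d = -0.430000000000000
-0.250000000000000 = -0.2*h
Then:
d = 1.54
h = 1.25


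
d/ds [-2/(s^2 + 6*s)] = 4*(s + 3)/(s^2*(s + 6)^2)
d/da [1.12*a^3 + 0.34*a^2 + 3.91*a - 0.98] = 3.36*a^2 + 0.68*a + 3.91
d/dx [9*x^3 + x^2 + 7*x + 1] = 27*x^2 + 2*x + 7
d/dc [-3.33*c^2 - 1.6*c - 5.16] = -6.66*c - 1.6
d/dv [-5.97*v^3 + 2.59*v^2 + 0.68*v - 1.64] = -17.91*v^2 + 5.18*v + 0.68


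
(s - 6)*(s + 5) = s^2 - s - 30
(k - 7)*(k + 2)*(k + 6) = k^3 + k^2 - 44*k - 84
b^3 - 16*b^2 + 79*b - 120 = (b - 8)*(b - 5)*(b - 3)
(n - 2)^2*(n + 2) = n^3 - 2*n^2 - 4*n + 8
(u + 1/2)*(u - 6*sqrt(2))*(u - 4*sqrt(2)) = u^3 - 10*sqrt(2)*u^2 + u^2/2 - 5*sqrt(2)*u + 48*u + 24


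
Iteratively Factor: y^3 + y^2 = (y + 1)*(y^2) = y*(y + 1)*(y)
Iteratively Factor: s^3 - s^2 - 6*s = (s - 3)*(s^2 + 2*s) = s*(s - 3)*(s + 2)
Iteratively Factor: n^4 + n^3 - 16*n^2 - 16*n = (n + 4)*(n^3 - 3*n^2 - 4*n) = n*(n + 4)*(n^2 - 3*n - 4) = n*(n + 1)*(n + 4)*(n - 4)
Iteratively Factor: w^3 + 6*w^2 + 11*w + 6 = (w + 1)*(w^2 + 5*w + 6) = (w + 1)*(w + 2)*(w + 3)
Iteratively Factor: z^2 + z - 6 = (z + 3)*(z - 2)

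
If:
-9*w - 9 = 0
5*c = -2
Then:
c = -2/5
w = -1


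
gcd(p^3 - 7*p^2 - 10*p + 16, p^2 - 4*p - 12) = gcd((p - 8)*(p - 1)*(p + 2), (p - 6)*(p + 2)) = p + 2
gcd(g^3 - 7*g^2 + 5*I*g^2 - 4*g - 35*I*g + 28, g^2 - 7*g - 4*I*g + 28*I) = g - 7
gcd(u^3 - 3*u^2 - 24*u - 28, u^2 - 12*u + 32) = 1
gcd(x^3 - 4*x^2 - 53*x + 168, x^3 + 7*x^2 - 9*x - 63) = x^2 + 4*x - 21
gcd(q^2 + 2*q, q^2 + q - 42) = 1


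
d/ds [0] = 0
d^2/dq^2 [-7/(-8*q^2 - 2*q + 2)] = 7*(-16*q^2 - 4*q + (8*q + 1)^2 + 4)/(4*q^2 + q - 1)^3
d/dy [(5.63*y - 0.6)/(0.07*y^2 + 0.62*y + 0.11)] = (-0.3941*y^2 + 0.0840000000000001*y + 0.9913)/(0.0049*y^4 + 0.0868*y^3 + 0.3998*y^2 + 0.1364*y + 0.0121)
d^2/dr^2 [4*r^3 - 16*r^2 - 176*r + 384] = 24*r - 32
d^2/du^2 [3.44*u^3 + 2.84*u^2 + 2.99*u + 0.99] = 20.64*u + 5.68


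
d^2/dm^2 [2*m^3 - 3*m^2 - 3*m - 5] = 12*m - 6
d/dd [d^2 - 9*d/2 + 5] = 2*d - 9/2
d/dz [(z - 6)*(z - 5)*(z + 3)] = 3*z^2 - 16*z - 3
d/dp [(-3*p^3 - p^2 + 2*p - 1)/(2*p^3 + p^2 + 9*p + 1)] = (-p^4 - 62*p^3 - 14*p^2 + 11)/(4*p^6 + 4*p^5 + 37*p^4 + 22*p^3 + 83*p^2 + 18*p + 1)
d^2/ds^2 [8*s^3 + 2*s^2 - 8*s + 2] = 48*s + 4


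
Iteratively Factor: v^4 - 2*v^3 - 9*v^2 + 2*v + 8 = (v - 4)*(v^3 + 2*v^2 - v - 2) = (v - 4)*(v + 2)*(v^2 - 1) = (v - 4)*(v - 1)*(v + 2)*(v + 1)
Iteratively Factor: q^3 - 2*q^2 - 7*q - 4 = (q + 1)*(q^2 - 3*q - 4) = (q - 4)*(q + 1)*(q + 1)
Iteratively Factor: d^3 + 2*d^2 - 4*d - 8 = (d - 2)*(d^2 + 4*d + 4) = (d - 2)*(d + 2)*(d + 2)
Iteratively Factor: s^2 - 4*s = (s)*(s - 4)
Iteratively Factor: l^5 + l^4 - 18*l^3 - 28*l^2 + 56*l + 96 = (l + 2)*(l^4 - l^3 - 16*l^2 + 4*l + 48) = (l - 2)*(l + 2)*(l^3 + l^2 - 14*l - 24) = (l - 2)*(l + 2)^2*(l^2 - l - 12) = (l - 4)*(l - 2)*(l + 2)^2*(l + 3)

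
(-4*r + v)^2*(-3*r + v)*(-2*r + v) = 96*r^4 - 128*r^3*v + 62*r^2*v^2 - 13*r*v^3 + v^4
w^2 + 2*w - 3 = (w - 1)*(w + 3)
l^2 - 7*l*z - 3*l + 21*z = (l - 3)*(l - 7*z)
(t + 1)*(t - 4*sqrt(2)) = t^2 - 4*sqrt(2)*t + t - 4*sqrt(2)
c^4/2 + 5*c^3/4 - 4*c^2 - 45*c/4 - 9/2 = (c/2 + 1)*(c - 3)*(c + 1/2)*(c + 3)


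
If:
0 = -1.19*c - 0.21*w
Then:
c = -0.176470588235294*w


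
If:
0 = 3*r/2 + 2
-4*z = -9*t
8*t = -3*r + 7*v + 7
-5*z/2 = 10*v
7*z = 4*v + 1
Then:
No Solution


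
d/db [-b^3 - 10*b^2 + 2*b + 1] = -3*b^2 - 20*b + 2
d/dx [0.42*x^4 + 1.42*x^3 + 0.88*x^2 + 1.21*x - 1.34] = 1.68*x^3 + 4.26*x^2 + 1.76*x + 1.21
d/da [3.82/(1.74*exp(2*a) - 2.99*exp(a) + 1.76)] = (11.4218 - 13.2936*exp(a))*exp(a)/(1.74*exp(2*a) - 2.99*exp(a) + 1.76)^2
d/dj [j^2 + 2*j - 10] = 2*j + 2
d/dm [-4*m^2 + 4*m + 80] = 4 - 8*m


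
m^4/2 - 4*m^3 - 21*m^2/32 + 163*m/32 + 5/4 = (m/2 + 1/2)*(m - 8)*(m - 5/4)*(m + 1/4)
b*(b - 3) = b^2 - 3*b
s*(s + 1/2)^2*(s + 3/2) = s^4 + 5*s^3/2 + 7*s^2/4 + 3*s/8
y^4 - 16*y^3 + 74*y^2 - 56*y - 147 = (y - 7)^2*(y - 3)*(y + 1)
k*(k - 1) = k^2 - k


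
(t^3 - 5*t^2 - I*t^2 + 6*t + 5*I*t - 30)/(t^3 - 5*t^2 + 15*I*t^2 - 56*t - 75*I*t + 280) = (t^2 - I*t + 6)/(t^2 + 15*I*t - 56)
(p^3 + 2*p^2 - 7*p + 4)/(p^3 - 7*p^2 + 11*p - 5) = (p + 4)/(p - 5)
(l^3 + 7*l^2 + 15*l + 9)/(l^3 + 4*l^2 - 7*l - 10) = (l^2 + 6*l + 9)/(l^2 + 3*l - 10)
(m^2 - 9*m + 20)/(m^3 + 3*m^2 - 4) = (m^2 - 9*m + 20)/(m^3 + 3*m^2 - 4)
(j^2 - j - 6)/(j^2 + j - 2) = (j - 3)/(j - 1)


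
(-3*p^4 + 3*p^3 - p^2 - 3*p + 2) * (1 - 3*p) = 9*p^5 - 12*p^4 + 6*p^3 + 8*p^2 - 9*p + 2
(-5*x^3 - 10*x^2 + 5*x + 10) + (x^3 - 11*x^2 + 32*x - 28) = -4*x^3 - 21*x^2 + 37*x - 18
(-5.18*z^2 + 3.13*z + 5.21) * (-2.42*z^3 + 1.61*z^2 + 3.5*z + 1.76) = 12.5356*z^5 - 15.9144*z^4 - 25.6989*z^3 + 10.2263*z^2 + 23.7438*z + 9.1696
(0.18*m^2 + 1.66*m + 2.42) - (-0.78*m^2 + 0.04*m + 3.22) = 0.96*m^2 + 1.62*m - 0.8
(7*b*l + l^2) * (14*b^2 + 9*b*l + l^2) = 98*b^3*l + 77*b^2*l^2 + 16*b*l^3 + l^4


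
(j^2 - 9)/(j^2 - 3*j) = (j + 3)/j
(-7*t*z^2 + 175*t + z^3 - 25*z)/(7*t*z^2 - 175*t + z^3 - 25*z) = (-7*t + z)/(7*t + z)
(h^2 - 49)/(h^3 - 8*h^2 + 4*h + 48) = (h^2 - 49)/(h^3 - 8*h^2 + 4*h + 48)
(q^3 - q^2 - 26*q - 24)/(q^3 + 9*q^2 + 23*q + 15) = (q^2 - 2*q - 24)/(q^2 + 8*q + 15)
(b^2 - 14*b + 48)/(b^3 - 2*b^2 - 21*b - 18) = (b - 8)/(b^2 + 4*b + 3)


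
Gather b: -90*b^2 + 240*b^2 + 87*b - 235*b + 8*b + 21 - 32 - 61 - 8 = 150*b^2 - 140*b - 80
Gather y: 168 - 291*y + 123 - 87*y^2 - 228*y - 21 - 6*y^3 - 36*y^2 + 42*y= -6*y^3 - 123*y^2 - 477*y + 270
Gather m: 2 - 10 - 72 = -80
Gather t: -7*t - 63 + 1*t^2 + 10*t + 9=t^2 + 3*t - 54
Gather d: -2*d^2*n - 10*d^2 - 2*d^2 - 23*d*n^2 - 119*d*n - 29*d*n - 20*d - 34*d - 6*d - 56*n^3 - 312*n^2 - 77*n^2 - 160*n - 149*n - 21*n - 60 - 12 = d^2*(-2*n - 12) + d*(-23*n^2 - 148*n - 60) - 56*n^3 - 389*n^2 - 330*n - 72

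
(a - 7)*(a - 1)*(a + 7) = a^3 - a^2 - 49*a + 49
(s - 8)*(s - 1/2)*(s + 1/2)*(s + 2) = s^4 - 6*s^3 - 65*s^2/4 + 3*s/2 + 4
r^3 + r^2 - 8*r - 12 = (r - 3)*(r + 2)^2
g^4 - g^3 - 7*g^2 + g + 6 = (g - 3)*(g - 1)*(g + 1)*(g + 2)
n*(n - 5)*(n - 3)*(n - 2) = n^4 - 10*n^3 + 31*n^2 - 30*n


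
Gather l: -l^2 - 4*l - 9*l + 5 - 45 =-l^2 - 13*l - 40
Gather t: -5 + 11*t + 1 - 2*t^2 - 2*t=-2*t^2 + 9*t - 4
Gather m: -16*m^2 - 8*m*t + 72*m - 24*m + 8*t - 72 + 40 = -16*m^2 + m*(48 - 8*t) + 8*t - 32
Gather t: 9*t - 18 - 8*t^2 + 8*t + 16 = -8*t^2 + 17*t - 2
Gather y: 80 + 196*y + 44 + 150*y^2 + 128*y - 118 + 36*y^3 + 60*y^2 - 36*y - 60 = 36*y^3 + 210*y^2 + 288*y - 54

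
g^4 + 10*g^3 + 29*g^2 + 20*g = g*(g + 1)*(g + 4)*(g + 5)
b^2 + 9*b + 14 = (b + 2)*(b + 7)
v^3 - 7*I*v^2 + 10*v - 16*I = (v - 8*I)*(v - I)*(v + 2*I)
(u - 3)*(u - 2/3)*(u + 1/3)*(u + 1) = u^4 - 7*u^3/3 - 23*u^2/9 + 13*u/9 + 2/3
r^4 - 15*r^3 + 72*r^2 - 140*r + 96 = (r - 8)*(r - 3)*(r - 2)^2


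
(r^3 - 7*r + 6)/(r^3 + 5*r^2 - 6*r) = (r^2 + r - 6)/(r*(r + 6))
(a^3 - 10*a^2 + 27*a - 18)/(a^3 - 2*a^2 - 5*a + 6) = (a - 6)/(a + 2)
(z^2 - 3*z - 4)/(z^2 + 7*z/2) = 2*(z^2 - 3*z - 4)/(z*(2*z + 7))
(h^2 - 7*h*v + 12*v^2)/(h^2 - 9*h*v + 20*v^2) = (-h + 3*v)/(-h + 5*v)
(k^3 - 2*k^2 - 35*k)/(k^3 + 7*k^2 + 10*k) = (k - 7)/(k + 2)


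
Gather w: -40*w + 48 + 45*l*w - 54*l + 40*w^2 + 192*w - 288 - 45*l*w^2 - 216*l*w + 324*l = 270*l + w^2*(40 - 45*l) + w*(152 - 171*l) - 240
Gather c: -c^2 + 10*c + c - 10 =-c^2 + 11*c - 10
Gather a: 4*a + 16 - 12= 4*a + 4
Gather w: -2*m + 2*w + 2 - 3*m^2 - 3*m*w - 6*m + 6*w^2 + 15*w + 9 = -3*m^2 - 8*m + 6*w^2 + w*(17 - 3*m) + 11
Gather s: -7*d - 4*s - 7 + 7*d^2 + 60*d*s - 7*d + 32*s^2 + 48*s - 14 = 7*d^2 - 14*d + 32*s^2 + s*(60*d + 44) - 21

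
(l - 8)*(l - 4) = l^2 - 12*l + 32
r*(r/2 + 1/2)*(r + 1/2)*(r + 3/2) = r^4/2 + 3*r^3/2 + 11*r^2/8 + 3*r/8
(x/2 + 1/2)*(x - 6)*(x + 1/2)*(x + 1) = x^4/2 - 7*x^3/4 - 13*x^2/2 - 23*x/4 - 3/2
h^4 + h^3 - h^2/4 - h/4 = h*(h - 1/2)*(h + 1/2)*(h + 1)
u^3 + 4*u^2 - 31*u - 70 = (u - 5)*(u + 2)*(u + 7)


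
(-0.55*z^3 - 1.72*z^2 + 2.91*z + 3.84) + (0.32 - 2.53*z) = -0.55*z^3 - 1.72*z^2 + 0.38*z + 4.16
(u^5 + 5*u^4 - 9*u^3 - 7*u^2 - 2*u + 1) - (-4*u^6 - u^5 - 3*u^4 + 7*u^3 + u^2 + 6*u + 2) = 4*u^6 + 2*u^5 + 8*u^4 - 16*u^3 - 8*u^2 - 8*u - 1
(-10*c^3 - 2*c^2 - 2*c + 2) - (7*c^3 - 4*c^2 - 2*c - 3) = -17*c^3 + 2*c^2 + 5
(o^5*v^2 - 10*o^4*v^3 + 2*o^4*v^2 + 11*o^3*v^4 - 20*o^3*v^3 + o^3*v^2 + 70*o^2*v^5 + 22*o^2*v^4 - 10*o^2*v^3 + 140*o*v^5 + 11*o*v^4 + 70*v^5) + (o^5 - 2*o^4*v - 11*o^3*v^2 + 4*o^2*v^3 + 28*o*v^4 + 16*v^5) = o^5*v^2 + o^5 - 10*o^4*v^3 + 2*o^4*v^2 - 2*o^4*v + 11*o^3*v^4 - 20*o^3*v^3 - 10*o^3*v^2 + 70*o^2*v^5 + 22*o^2*v^4 - 6*o^2*v^3 + 140*o*v^5 + 39*o*v^4 + 86*v^5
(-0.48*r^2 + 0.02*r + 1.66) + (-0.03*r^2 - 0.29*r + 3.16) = -0.51*r^2 - 0.27*r + 4.82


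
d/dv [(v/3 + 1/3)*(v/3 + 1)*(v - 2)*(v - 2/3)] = 4*v^3/9 + 4*v^2/9 - 38*v/27 - 8/27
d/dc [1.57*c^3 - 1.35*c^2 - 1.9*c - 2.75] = 4.71*c^2 - 2.7*c - 1.9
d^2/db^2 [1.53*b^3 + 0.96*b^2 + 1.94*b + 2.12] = 9.18*b + 1.92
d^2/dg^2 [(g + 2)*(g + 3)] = 2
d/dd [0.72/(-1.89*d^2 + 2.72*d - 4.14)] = (2.7216*d - 1.9584)/(1.89*d^2 - 2.72*d + 4.14)^2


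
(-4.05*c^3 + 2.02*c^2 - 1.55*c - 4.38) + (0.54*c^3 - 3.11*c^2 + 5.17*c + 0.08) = -3.51*c^3 - 1.09*c^2 + 3.62*c - 4.3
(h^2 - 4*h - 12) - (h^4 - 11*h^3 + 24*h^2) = -h^4 + 11*h^3 - 23*h^2 - 4*h - 12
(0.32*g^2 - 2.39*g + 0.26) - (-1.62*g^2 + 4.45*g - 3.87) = 1.94*g^2 - 6.84*g + 4.13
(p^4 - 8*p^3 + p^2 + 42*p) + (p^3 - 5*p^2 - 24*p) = p^4 - 7*p^3 - 4*p^2 + 18*p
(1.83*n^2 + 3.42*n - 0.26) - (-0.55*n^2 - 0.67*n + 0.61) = 2.38*n^2 + 4.09*n - 0.87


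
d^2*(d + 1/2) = d^3 + d^2/2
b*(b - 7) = b^2 - 7*b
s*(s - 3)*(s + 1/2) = s^3 - 5*s^2/2 - 3*s/2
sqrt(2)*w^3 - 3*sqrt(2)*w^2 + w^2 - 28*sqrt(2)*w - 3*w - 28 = (w - 7)*(w + 4)*(sqrt(2)*w + 1)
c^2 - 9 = (c - 3)*(c + 3)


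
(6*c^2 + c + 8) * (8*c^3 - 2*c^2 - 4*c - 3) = 48*c^5 - 4*c^4 + 38*c^3 - 38*c^2 - 35*c - 24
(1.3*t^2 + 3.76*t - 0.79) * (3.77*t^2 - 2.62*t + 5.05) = 4.901*t^4 + 10.7692*t^3 - 6.2645*t^2 + 21.0578*t - 3.9895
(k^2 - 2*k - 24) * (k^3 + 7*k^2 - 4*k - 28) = k^5 + 5*k^4 - 42*k^3 - 188*k^2 + 152*k + 672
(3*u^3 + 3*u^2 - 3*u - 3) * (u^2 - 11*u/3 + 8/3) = 3*u^5 - 8*u^4 - 6*u^3 + 16*u^2 + 3*u - 8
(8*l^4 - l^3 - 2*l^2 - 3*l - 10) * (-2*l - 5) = -16*l^5 - 38*l^4 + 9*l^3 + 16*l^2 + 35*l + 50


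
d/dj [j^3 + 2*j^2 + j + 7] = 3*j^2 + 4*j + 1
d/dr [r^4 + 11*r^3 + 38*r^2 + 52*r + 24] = 4*r^3 + 33*r^2 + 76*r + 52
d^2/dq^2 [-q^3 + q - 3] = -6*q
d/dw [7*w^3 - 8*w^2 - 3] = w*(21*w - 16)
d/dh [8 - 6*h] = -6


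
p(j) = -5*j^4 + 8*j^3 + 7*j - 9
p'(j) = -20*j^3 + 24*j^2 + 7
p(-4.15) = -2092.91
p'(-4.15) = 1849.81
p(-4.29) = -2364.21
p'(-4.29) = 2027.77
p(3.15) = -229.18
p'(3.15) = -379.98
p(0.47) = -5.12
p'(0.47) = 10.23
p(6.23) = -5563.16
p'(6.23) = -3897.58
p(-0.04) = -9.28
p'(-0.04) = 7.04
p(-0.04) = -9.28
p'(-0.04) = 7.04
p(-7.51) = -19354.94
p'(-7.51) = 9831.90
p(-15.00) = -280239.00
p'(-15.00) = 72907.00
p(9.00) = -26919.00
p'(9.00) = -12629.00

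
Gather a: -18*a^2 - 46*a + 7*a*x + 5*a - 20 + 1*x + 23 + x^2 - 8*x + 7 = -18*a^2 + a*(7*x - 41) + x^2 - 7*x + 10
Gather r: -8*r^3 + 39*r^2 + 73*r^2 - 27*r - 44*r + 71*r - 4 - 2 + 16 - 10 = -8*r^3 + 112*r^2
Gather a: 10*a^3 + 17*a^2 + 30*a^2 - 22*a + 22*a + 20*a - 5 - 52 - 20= 10*a^3 + 47*a^2 + 20*a - 77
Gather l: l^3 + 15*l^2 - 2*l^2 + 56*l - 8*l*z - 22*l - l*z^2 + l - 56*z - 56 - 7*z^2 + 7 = l^3 + 13*l^2 + l*(-z^2 - 8*z + 35) - 7*z^2 - 56*z - 49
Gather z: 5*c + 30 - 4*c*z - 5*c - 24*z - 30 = z*(-4*c - 24)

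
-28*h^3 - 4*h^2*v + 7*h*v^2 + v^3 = (-2*h + v)*(2*h + v)*(7*h + v)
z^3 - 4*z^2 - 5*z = z*(z - 5)*(z + 1)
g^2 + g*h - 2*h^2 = (g - h)*(g + 2*h)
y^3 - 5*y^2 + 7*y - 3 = (y - 3)*(y - 1)^2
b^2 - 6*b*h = b*(b - 6*h)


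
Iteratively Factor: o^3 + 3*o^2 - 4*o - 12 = (o + 2)*(o^2 + o - 6) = (o - 2)*(o + 2)*(o + 3)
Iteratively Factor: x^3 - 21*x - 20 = (x + 4)*(x^2 - 4*x - 5) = (x + 1)*(x + 4)*(x - 5)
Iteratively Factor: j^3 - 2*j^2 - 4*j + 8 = (j - 2)*(j^2 - 4) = (j - 2)*(j + 2)*(j - 2)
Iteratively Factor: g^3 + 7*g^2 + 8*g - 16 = (g - 1)*(g^2 + 8*g + 16) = (g - 1)*(g + 4)*(g + 4)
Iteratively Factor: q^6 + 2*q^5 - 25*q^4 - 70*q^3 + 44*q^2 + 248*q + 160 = (q - 2)*(q^5 + 4*q^4 - 17*q^3 - 104*q^2 - 164*q - 80) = (q - 2)*(q + 4)*(q^4 - 17*q^2 - 36*q - 20) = (q - 5)*(q - 2)*(q + 4)*(q^3 + 5*q^2 + 8*q + 4) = (q - 5)*(q - 2)*(q + 1)*(q + 4)*(q^2 + 4*q + 4) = (q - 5)*(q - 2)*(q + 1)*(q + 2)*(q + 4)*(q + 2)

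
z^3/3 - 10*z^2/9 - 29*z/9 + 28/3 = (z/3 + 1)*(z - 4)*(z - 7/3)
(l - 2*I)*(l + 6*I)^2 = l^3 + 10*I*l^2 - 12*l + 72*I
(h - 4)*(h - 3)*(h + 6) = h^3 - h^2 - 30*h + 72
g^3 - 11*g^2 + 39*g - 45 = (g - 5)*(g - 3)^2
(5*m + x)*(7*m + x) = 35*m^2 + 12*m*x + x^2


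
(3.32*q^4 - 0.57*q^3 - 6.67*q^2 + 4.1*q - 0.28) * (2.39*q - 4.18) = 7.9348*q^5 - 15.2399*q^4 - 13.5587*q^3 + 37.6796*q^2 - 17.8072*q + 1.1704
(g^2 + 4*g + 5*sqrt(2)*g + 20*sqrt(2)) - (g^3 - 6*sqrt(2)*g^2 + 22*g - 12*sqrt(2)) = -g^3 + g^2 + 6*sqrt(2)*g^2 - 18*g + 5*sqrt(2)*g + 32*sqrt(2)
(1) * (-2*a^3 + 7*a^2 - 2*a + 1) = -2*a^3 + 7*a^2 - 2*a + 1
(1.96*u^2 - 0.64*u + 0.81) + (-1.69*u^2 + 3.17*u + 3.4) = 0.27*u^2 + 2.53*u + 4.21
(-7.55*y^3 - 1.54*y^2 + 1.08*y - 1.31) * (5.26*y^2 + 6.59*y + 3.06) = -39.713*y^5 - 57.8549*y^4 - 27.5708*y^3 - 4.4858*y^2 - 5.3281*y - 4.0086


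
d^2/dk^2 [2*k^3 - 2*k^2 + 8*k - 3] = 12*k - 4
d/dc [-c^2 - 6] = -2*c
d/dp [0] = 0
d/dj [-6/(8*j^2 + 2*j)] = 3*(8*j + 1)/(j^2*(4*j + 1)^2)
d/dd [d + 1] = 1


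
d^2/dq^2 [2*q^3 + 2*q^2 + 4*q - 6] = 12*q + 4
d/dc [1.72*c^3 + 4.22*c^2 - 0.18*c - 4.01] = 5.16*c^2 + 8.44*c - 0.18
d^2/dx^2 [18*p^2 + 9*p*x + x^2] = 2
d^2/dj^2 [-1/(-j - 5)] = 2/(j + 5)^3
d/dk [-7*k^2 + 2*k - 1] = 2 - 14*k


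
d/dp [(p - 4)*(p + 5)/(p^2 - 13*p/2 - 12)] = 2*(-15*p^2 + 32*p - 284)/(4*p^4 - 52*p^3 + 73*p^2 + 624*p + 576)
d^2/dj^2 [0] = 0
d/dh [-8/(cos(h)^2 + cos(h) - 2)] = -8*(2*cos(h) + 1)*sin(h)/(cos(h)^2 + cos(h) - 2)^2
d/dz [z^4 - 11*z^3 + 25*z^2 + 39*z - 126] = 4*z^3 - 33*z^2 + 50*z + 39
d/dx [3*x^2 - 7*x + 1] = 6*x - 7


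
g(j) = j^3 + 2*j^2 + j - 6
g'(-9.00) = 208.00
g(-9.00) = -582.00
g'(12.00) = 481.00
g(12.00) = 2022.00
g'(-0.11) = 0.60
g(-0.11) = -6.09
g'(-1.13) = 0.31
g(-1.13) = -6.02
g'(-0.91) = -0.16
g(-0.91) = -6.01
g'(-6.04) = 86.28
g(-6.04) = -159.43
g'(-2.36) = 8.27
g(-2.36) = -10.37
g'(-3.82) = 29.50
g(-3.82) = -36.38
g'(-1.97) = 4.76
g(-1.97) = -7.85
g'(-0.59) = -0.32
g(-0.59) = -6.10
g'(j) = 3*j^2 + 4*j + 1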